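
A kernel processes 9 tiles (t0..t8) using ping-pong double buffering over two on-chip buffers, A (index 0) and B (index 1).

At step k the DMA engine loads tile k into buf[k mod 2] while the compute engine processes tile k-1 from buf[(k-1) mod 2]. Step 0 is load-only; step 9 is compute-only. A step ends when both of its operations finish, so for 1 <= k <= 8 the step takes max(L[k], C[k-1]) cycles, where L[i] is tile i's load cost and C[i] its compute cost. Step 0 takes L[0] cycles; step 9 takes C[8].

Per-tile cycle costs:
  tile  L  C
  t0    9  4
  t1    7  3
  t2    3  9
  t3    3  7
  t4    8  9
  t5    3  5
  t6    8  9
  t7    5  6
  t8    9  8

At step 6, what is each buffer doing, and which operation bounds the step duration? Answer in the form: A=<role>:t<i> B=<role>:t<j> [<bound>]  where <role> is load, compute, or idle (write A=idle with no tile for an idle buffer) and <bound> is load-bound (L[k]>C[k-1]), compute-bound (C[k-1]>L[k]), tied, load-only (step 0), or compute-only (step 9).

  0. 9=9c; end=9; A:t0 B:-
  1. max(7,4)=7c; end=16; A:t0 B:t1
  2. max(3,3)=3c; end=19; A:t2 B:t1
  3. max(3,9)=9c; end=28; A:t2 B:t3
  4. max(8,7)=8c; end=36; A:t4 B:t3
  5. max(3,9)=9c; end=45; A:t4 B:t5
  6. max(8,5)=8c; end=53; A:t6 B:t5
  7. max(5,9)=9c; end=62; A:t6 B:t7
  8. max(9,6)=9c; end=71; A:t8 B:t7
  9. 8=8c; end=79; A:t8 B:t7

step 6: A=load:t6 B=compute:t5 [load-bound]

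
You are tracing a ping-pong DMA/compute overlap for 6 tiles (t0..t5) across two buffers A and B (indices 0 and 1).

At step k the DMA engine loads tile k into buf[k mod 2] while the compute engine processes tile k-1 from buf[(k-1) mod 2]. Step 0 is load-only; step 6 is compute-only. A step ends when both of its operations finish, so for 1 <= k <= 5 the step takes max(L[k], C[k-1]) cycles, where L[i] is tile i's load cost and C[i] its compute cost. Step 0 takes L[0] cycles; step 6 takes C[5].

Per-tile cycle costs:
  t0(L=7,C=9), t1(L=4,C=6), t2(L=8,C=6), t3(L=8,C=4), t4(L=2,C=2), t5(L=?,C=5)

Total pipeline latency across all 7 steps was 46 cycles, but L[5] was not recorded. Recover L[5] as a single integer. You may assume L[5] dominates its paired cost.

step 0 = dur = L[0]=7 = 7
step 1 = dur = max(L[1]=4, C[0]=9) = 9
step 2 = dur = max(L[2]=8, C[1]=6) = 8
step 3 = dur = max(L[3]=8, C[2]=6) = 8
step 4 = dur = max(L[4]=2, C[3]=4) = 4
step 5 = dur = max(L[5]=?, C[4]=2) = L[5]  (unknown; binding)
step 6 = dur = C[5]=5 = 5
sum of known step durations = 41
dur[5] = total - known = 46 - 41 = 5
L[5] is the binding max in step 5, so L[5] = dur[5] = 5

L[5] = 5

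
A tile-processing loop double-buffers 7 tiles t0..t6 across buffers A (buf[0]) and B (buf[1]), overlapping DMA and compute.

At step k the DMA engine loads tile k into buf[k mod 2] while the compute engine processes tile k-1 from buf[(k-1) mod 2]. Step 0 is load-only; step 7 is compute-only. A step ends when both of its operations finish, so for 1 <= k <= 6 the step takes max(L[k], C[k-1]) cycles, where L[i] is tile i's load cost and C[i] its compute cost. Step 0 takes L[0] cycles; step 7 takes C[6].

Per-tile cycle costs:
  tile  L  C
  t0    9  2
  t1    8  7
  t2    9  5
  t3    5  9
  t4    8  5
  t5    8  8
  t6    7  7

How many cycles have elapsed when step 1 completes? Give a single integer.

k=0 load=t0/9c comp=- wait=9 total=9
k=1 load=t1/8c comp=t0/2c wait=8 total=17
k=2 load=t2/9c comp=t1/7c wait=9 total=26
k=3 load=t3/5c comp=t2/5c wait=5 total=31
k=4 load=t4/8c comp=t3/9c wait=9 total=40
k=5 load=t5/8c comp=t4/5c wait=8 total=48
k=6 load=t6/7c comp=t5/8c wait=8 total=56
k=7 load=- comp=t6/7c wait=7 total=63

end_cycle[1] = 17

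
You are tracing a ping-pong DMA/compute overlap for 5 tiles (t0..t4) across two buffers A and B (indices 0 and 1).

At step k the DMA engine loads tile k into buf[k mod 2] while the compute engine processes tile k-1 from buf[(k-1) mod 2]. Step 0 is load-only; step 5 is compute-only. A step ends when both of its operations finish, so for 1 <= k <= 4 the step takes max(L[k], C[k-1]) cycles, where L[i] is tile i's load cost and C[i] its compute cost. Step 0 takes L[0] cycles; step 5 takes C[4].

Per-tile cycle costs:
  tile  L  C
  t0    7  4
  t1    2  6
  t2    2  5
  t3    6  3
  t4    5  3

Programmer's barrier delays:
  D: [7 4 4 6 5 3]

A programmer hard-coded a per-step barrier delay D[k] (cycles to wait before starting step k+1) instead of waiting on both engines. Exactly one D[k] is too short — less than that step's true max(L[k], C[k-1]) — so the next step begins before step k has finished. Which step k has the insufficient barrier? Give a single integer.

k=0 barrier L[0]=7→7c, D[0]=7 ok
k=1 barrier max(L[1]=2,C[0]=4)→4c, D[1]=4 ok
k=2 barrier max(L[2]=2,C[1]=6)→6c, D[2]=4 SHORT
k=3 barrier max(L[3]=6,C[2]=5)→6c, D[3]=6 ok
k=4 barrier max(L[4]=5,C[3]=3)→5c, D[4]=5 ok
k=5 barrier C[4]=3→3c, D[5]=3 ok

hazard at step 2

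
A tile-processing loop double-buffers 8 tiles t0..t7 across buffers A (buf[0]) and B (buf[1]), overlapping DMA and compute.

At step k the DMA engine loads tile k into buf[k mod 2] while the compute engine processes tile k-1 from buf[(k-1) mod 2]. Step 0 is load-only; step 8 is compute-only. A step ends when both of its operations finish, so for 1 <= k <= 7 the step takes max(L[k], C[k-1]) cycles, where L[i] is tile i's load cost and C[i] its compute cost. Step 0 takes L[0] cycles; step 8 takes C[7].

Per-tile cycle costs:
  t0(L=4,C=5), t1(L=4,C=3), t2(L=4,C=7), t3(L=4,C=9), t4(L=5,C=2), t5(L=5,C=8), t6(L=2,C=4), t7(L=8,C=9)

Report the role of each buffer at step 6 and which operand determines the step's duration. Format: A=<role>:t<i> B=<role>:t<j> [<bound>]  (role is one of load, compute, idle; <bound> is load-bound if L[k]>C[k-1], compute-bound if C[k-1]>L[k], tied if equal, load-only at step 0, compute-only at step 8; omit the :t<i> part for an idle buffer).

step 6: A=load:t6 B=compute:t5 [compute-bound]

  0. 4=4c; end=4; A:t0 B:-
  1. max(4,5)=5c; end=9; A:t0 B:t1
  2. max(4,3)=4c; end=13; A:t2 B:t1
  3. max(4,7)=7c; end=20; A:t2 B:t3
  4. max(5,9)=9c; end=29; A:t4 B:t3
  5. max(5,2)=5c; end=34; A:t4 B:t5
  6. max(2,8)=8c; end=42; A:t6 B:t5
  7. max(8,4)=8c; end=50; A:t6 B:t7
  8. 9=9c; end=59; A:t6 B:t7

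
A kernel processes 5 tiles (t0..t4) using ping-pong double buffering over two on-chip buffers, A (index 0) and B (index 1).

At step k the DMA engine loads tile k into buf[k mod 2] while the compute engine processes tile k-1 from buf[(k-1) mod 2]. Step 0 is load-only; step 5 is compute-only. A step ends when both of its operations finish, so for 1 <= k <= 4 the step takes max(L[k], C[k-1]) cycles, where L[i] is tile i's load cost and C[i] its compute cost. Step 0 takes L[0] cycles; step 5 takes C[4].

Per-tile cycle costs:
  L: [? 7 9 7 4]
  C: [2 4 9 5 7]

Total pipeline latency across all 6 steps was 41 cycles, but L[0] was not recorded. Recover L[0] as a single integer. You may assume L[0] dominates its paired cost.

L[0] = 4

step 0: dur = L[0]=? = L[0]  (unknown; binding)
step 1: dur = max(L[1]=7, C[0]=2) = 7
step 2: dur = max(L[2]=9, C[1]=4) = 9
step 3: dur = max(L[3]=7, C[2]=9) = 9
step 4: dur = max(L[4]=4, C[3]=5) = 5
step 5: dur = C[4]=7 = 7
sum of known step durations = 37
dur[0] = total - known = 41 - 37 = 4
L[0] is the binding max in step 0, so L[0] = dur[0] = 4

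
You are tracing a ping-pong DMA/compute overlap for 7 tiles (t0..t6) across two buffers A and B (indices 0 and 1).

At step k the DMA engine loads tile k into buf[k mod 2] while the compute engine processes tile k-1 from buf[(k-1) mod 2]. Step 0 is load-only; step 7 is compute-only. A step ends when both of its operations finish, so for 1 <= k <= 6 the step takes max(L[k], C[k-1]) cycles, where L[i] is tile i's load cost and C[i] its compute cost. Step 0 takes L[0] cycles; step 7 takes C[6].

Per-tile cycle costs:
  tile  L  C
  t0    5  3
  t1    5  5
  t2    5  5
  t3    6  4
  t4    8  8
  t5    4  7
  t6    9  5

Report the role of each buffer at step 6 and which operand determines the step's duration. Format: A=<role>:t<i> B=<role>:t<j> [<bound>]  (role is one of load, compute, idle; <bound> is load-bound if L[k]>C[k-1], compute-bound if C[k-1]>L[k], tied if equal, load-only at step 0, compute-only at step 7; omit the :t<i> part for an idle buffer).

k=0 load=t0/5c comp=- wait=5 total=5
k=1 load=t1/5c comp=t0/3c wait=5 total=10
k=2 load=t2/5c comp=t1/5c wait=5 total=15
k=3 load=t3/6c comp=t2/5c wait=6 total=21
k=4 load=t4/8c comp=t3/4c wait=8 total=29
k=5 load=t5/4c comp=t4/8c wait=8 total=37
k=6 load=t6/9c comp=t5/7c wait=9 total=46
k=7 load=- comp=t6/5c wait=5 total=51

step 6: A=load:t6 B=compute:t5 [load-bound]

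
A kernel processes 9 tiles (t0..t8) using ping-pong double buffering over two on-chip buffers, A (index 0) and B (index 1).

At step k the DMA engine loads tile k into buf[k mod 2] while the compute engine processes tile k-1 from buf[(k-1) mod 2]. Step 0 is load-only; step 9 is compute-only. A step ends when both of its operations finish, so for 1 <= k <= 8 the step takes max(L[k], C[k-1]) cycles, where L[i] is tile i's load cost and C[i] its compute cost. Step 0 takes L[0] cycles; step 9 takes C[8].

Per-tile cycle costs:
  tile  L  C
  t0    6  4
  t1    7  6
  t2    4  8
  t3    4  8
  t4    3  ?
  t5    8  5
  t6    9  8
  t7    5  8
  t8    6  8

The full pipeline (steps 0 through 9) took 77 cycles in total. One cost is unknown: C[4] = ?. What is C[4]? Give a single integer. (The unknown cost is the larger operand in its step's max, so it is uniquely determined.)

step 0 | dur = L[0]=6 = 6
step 1 | dur = max(L[1]=7, C[0]=4) = 7
step 2 | dur = max(L[2]=4, C[1]=6) = 6
step 3 | dur = max(L[3]=4, C[2]=8) = 8
step 4 | dur = max(L[4]=3, C[3]=8) = 8
step 5 | dur = max(L[5]=8, C[4]=?) = C[4]  (unknown; binding)
step 6 | dur = max(L[6]=9, C[5]=5) = 9
step 7 | dur = max(L[7]=5, C[6]=8) = 8
step 8 | dur = max(L[8]=6, C[7]=8) = 8
step 9 | dur = C[8]=8 = 8
sum of known step durations = 68
dur[5] = total - known = 77 - 68 = 9
C[4] is the binding max in step 5, so C[4] = dur[5] = 9

C[4] = 9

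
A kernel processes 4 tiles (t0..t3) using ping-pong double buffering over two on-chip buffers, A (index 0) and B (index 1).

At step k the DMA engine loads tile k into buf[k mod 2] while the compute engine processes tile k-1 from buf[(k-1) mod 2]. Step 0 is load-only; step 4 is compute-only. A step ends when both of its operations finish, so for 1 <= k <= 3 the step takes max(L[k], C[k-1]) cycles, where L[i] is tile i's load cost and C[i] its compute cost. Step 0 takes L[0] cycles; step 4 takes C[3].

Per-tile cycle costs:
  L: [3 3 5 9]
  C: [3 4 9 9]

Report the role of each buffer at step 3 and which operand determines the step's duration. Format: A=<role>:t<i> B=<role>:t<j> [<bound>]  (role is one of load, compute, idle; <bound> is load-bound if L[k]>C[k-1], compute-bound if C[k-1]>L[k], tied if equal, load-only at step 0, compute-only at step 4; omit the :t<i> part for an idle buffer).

step 3: A=compute:t2 B=load:t3 [tied]

k=0 load=t0/3c comp=- wait=3 total=3
k=1 load=t1/3c comp=t0/3c wait=3 total=6
k=2 load=t2/5c comp=t1/4c wait=5 total=11
k=3 load=t3/9c comp=t2/9c wait=9 total=20
k=4 load=- comp=t3/9c wait=9 total=29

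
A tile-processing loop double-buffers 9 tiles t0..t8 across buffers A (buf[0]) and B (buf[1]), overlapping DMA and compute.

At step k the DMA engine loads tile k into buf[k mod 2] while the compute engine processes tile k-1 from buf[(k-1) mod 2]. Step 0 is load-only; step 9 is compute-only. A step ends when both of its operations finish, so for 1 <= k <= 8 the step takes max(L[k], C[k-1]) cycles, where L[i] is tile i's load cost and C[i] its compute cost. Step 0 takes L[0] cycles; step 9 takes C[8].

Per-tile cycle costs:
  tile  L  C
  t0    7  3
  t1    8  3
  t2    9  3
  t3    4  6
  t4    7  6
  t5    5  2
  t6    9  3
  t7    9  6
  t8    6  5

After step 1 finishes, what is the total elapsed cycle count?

end_cycle[1] = 15

step 0: L[0]=7 → dur=7, Σ=7 | A=load:t0 B=idle [load-only]
step 1: L[1]=8 C[0]=3 → dur=8, Σ=15 | A=compute:t0 B=load:t1 [load-bound]
step 2: L[2]=9 C[1]=3 → dur=9, Σ=24 | A=load:t2 B=compute:t1 [load-bound]
step 3: L[3]=4 C[2]=3 → dur=4, Σ=28 | A=compute:t2 B=load:t3 [load-bound]
step 4: L[4]=7 C[3]=6 → dur=7, Σ=35 | A=load:t4 B=compute:t3 [load-bound]
step 5: L[5]=5 C[4]=6 → dur=6, Σ=41 | A=compute:t4 B=load:t5 [compute-bound]
step 6: L[6]=9 C[5]=2 → dur=9, Σ=50 | A=load:t6 B=compute:t5 [load-bound]
step 7: L[7]=9 C[6]=3 → dur=9, Σ=59 | A=compute:t6 B=load:t7 [load-bound]
step 8: L[8]=6 C[7]=6 → dur=6, Σ=65 | A=load:t8 B=compute:t7 [tied]
step 9: C[8]=5 → dur=5, Σ=70 | A=compute:t8 B=idle [compute-only]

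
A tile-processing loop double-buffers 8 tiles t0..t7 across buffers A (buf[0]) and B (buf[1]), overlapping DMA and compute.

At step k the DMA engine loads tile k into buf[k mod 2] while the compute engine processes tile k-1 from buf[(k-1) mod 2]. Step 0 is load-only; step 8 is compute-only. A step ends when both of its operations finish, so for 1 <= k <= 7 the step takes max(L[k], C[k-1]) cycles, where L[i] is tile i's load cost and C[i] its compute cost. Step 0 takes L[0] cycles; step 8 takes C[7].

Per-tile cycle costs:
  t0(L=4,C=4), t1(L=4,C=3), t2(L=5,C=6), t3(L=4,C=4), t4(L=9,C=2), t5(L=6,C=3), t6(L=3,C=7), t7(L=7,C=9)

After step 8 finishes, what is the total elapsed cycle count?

step 0: L[0]=4 → dur=4, Σ=4 | A=load:t0 B=idle [load-only]
step 1: L[1]=4 C[0]=4 → dur=4, Σ=8 | A=compute:t0 B=load:t1 [tied]
step 2: L[2]=5 C[1]=3 → dur=5, Σ=13 | A=load:t2 B=compute:t1 [load-bound]
step 3: L[3]=4 C[2]=6 → dur=6, Σ=19 | A=compute:t2 B=load:t3 [compute-bound]
step 4: L[4]=9 C[3]=4 → dur=9, Σ=28 | A=load:t4 B=compute:t3 [load-bound]
step 5: L[5]=6 C[4]=2 → dur=6, Σ=34 | A=compute:t4 B=load:t5 [load-bound]
step 6: L[6]=3 C[5]=3 → dur=3, Σ=37 | A=load:t6 B=compute:t5 [tied]
step 7: L[7]=7 C[6]=7 → dur=7, Σ=44 | A=compute:t6 B=load:t7 [tied]
step 8: C[7]=9 → dur=9, Σ=53 | A=idle B=compute:t7 [compute-only]

end_cycle[8] = 53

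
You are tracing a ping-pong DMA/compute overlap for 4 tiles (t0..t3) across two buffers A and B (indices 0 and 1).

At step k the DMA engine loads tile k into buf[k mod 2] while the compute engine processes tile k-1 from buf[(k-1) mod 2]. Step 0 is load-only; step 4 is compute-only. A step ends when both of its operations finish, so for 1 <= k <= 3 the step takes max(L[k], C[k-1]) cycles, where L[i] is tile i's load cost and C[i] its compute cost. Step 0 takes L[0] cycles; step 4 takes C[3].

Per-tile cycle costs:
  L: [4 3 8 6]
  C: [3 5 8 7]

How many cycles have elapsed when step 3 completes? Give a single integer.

end_cycle[3] = 23

k=0 load=t0/4c comp=- wait=4 total=4
k=1 load=t1/3c comp=t0/3c wait=3 total=7
k=2 load=t2/8c comp=t1/5c wait=8 total=15
k=3 load=t3/6c comp=t2/8c wait=8 total=23
k=4 load=- comp=t3/7c wait=7 total=30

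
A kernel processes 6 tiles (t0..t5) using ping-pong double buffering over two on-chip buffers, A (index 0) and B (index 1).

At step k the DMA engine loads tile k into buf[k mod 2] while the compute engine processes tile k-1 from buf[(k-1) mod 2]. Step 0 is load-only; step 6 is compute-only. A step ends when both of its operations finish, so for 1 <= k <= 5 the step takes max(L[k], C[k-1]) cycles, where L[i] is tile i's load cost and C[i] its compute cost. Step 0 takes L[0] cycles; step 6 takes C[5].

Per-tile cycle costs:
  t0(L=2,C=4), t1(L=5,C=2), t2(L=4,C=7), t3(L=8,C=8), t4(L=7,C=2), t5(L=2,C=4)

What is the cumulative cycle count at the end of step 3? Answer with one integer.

end_cycle[3] = 19

  0. 2=2c; end=2; A:t0 B:-
  1. max(5,4)=5c; end=7; A:t0 B:t1
  2. max(4,2)=4c; end=11; A:t2 B:t1
  3. max(8,7)=8c; end=19; A:t2 B:t3
  4. max(7,8)=8c; end=27; A:t4 B:t3
  5. max(2,2)=2c; end=29; A:t4 B:t5
  6. 4=4c; end=33; A:t4 B:t5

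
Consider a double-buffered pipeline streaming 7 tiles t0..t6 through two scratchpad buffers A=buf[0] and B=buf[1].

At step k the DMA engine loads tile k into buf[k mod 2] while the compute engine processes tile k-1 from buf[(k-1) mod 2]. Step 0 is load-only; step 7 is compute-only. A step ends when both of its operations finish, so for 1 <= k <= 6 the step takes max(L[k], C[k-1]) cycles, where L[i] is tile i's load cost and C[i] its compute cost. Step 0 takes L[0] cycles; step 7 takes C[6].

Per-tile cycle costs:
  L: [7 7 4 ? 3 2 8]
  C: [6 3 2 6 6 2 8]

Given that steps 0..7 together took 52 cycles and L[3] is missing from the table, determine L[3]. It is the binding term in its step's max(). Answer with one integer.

L[3] = 6

step 0 → dur = L[0]=7 = 7
step 1 → dur = max(L[1]=7, C[0]=6) = 7
step 2 → dur = max(L[2]=4, C[1]=3) = 4
step 3 → dur = max(L[3]=?, C[2]=2) = L[3]  (unknown; binding)
step 4 → dur = max(L[4]=3, C[3]=6) = 6
step 5 → dur = max(L[5]=2, C[4]=6) = 6
step 6 → dur = max(L[6]=8, C[5]=2) = 8
step 7 → dur = C[6]=8 = 8
sum of known step durations = 46
dur[3] = total - known = 52 - 46 = 6
L[3] is the binding max in step 3, so L[3] = dur[3] = 6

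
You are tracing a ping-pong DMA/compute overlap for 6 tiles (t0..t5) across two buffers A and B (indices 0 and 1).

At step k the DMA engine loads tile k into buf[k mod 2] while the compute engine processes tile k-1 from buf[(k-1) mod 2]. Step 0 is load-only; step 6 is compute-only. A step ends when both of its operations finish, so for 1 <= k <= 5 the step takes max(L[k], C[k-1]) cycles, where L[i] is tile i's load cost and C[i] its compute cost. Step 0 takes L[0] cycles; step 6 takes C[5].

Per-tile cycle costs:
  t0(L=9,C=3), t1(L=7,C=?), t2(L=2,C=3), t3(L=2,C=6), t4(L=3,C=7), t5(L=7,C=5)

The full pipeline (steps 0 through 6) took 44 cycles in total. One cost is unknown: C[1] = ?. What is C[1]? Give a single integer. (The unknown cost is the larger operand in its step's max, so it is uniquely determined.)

C[1] = 7

step 0: dur = L[0]=9 = 9
step 1: dur = max(L[1]=7, C[0]=3) = 7
step 2: dur = max(L[2]=2, C[1]=?) = C[1]  (unknown; binding)
step 3: dur = max(L[3]=2, C[2]=3) = 3
step 4: dur = max(L[4]=3, C[3]=6) = 6
step 5: dur = max(L[5]=7, C[4]=7) = 7
step 6: dur = C[5]=5 = 5
sum of known step durations = 37
dur[2] = total - known = 44 - 37 = 7
C[1] is the binding max in step 2, so C[1] = dur[2] = 7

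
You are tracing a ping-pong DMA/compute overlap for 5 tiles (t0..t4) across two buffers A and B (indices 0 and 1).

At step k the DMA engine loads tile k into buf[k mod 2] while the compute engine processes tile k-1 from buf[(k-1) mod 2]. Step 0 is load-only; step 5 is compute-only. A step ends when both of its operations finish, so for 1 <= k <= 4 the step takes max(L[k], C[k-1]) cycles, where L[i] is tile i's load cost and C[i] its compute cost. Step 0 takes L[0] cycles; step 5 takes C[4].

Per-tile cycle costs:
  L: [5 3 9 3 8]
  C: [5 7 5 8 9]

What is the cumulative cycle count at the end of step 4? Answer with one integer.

end_cycle[4] = 32

  0. 5=5c; end=5; A:t0 B:-
  1. max(3,5)=5c; end=10; A:t0 B:t1
  2. max(9,7)=9c; end=19; A:t2 B:t1
  3. max(3,5)=5c; end=24; A:t2 B:t3
  4. max(8,8)=8c; end=32; A:t4 B:t3
  5. 9=9c; end=41; A:t4 B:t3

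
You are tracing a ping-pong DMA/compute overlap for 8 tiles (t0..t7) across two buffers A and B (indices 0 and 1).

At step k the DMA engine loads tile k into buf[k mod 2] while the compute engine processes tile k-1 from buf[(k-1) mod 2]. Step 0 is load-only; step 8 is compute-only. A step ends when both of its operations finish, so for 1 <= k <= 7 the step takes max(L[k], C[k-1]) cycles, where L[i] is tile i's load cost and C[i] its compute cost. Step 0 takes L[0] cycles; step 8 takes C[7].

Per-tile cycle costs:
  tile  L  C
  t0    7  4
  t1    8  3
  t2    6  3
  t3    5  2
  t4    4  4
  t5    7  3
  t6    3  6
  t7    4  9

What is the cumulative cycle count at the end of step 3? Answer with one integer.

  0. 7=7c; end=7; A:t0 B:-
  1. max(8,4)=8c; end=15; A:t0 B:t1
  2. max(6,3)=6c; end=21; A:t2 B:t1
  3. max(5,3)=5c; end=26; A:t2 B:t3
  4. max(4,2)=4c; end=30; A:t4 B:t3
  5. max(7,4)=7c; end=37; A:t4 B:t5
  6. max(3,3)=3c; end=40; A:t6 B:t5
  7. max(4,6)=6c; end=46; A:t6 B:t7
  8. 9=9c; end=55; A:t6 B:t7

end_cycle[3] = 26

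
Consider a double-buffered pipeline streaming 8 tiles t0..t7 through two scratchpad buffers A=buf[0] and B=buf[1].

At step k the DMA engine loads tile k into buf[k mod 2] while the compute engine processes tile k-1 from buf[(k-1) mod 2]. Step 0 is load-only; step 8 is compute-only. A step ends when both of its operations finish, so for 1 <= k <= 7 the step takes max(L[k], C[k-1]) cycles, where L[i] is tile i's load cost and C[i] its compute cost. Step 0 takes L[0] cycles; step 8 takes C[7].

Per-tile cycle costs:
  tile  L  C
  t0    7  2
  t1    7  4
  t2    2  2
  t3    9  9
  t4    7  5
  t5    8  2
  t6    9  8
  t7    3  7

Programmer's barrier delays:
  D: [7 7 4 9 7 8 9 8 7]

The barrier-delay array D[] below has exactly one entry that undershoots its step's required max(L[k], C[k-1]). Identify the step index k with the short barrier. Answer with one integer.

hazard at step 4

k=0 barrier L[0]=7→7c, D[0]=7 ok
k=1 barrier max(L[1]=7,C[0]=2)→7c, D[1]=7 ok
k=2 barrier max(L[2]=2,C[1]=4)→4c, D[2]=4 ok
k=3 barrier max(L[3]=9,C[2]=2)→9c, D[3]=9 ok
k=4 barrier max(L[4]=7,C[3]=9)→9c, D[4]=7 SHORT
k=5 barrier max(L[5]=8,C[4]=5)→8c, D[5]=8 ok
k=6 barrier max(L[6]=9,C[5]=2)→9c, D[6]=9 ok
k=7 barrier max(L[7]=3,C[6]=8)→8c, D[7]=8 ok
k=8 barrier C[7]=7→7c, D[8]=7 ok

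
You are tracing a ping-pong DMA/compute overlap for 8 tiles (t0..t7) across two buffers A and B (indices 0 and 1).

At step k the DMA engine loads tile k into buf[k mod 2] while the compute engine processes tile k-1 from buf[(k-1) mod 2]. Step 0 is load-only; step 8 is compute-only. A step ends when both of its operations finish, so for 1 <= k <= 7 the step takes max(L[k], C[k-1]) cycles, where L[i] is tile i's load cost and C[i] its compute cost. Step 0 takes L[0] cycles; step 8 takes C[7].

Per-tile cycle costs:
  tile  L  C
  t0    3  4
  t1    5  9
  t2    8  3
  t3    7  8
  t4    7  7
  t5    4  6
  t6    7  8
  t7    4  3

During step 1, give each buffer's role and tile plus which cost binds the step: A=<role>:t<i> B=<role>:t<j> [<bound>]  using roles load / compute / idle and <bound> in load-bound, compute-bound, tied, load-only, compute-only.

step 1: A=compute:t0 B=load:t1 [load-bound]

  0. 3=3c; end=3; A:t0 B:-
  1. max(5,4)=5c; end=8; A:t0 B:t1
  2. max(8,9)=9c; end=17; A:t2 B:t1
  3. max(7,3)=7c; end=24; A:t2 B:t3
  4. max(7,8)=8c; end=32; A:t4 B:t3
  5. max(4,7)=7c; end=39; A:t4 B:t5
  6. max(7,6)=7c; end=46; A:t6 B:t5
  7. max(4,8)=8c; end=54; A:t6 B:t7
  8. 3=3c; end=57; A:t6 B:t7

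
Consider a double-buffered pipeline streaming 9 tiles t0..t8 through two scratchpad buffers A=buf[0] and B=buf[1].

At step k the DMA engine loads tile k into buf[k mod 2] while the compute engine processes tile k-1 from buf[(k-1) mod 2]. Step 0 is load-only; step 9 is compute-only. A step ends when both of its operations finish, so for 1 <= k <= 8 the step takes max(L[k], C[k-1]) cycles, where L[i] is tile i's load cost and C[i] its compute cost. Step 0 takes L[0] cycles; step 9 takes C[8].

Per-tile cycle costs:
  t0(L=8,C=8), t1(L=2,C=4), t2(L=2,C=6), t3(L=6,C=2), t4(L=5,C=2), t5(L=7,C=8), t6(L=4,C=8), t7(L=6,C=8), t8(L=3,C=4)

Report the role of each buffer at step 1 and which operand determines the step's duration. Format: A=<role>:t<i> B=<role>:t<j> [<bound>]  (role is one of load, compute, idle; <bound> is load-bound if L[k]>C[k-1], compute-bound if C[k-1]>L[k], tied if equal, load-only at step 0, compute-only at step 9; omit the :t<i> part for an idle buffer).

step 1: A=compute:t0 B=load:t1 [compute-bound]

[0] DMA t0→A (8c) ∥ CU idle ⇒ 8c, clock 8
[1] DMA t1→B (2c) ∥ CU A:t0 (8c) ⇒ 8c, clock 16
[2] DMA t2→A (2c) ∥ CU B:t1 (4c) ⇒ 4c, clock 20
[3] DMA t3→B (6c) ∥ CU A:t2 (6c) ⇒ 6c, clock 26
[4] DMA t4→A (5c) ∥ CU B:t3 (2c) ⇒ 5c, clock 31
[5] DMA t5→B (7c) ∥ CU A:t4 (2c) ⇒ 7c, clock 38
[6] DMA t6→A (4c) ∥ CU B:t5 (8c) ⇒ 8c, clock 46
[7] DMA t7→B (6c) ∥ CU A:t6 (8c) ⇒ 8c, clock 54
[8] DMA t8→A (3c) ∥ CU B:t7 (8c) ⇒ 8c, clock 62
[9] DMA idle ∥ CU A:t8 (4c) ⇒ 4c, clock 66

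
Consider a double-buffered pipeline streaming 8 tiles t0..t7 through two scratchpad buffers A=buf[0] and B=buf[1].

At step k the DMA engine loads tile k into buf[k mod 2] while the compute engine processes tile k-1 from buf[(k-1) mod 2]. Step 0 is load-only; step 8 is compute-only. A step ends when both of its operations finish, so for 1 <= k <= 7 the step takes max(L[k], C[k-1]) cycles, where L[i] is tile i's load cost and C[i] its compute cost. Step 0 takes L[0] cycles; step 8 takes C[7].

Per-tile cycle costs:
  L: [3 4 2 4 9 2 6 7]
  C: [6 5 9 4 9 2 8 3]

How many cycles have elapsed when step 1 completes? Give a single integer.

  0. 3=3c; end=3; A:t0 B:-
  1. max(4,6)=6c; end=9; A:t0 B:t1
  2. max(2,5)=5c; end=14; A:t2 B:t1
  3. max(4,9)=9c; end=23; A:t2 B:t3
  4. max(9,4)=9c; end=32; A:t4 B:t3
  5. max(2,9)=9c; end=41; A:t4 B:t5
  6. max(6,2)=6c; end=47; A:t6 B:t5
  7. max(7,8)=8c; end=55; A:t6 B:t7
  8. 3=3c; end=58; A:t6 B:t7

end_cycle[1] = 9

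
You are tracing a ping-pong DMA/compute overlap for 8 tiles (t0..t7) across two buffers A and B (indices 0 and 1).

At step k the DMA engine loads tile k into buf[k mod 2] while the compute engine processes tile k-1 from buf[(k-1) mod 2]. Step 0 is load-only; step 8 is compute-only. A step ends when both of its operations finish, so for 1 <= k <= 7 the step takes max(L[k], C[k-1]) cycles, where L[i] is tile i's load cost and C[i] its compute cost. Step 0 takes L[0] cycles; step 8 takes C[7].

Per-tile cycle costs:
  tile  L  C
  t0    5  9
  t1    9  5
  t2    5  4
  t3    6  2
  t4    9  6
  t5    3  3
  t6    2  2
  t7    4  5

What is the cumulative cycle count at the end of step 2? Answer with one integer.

[0] DMA t0→A (5c) ∥ CU idle ⇒ 5c, clock 5
[1] DMA t1→B (9c) ∥ CU A:t0 (9c) ⇒ 9c, clock 14
[2] DMA t2→A (5c) ∥ CU B:t1 (5c) ⇒ 5c, clock 19
[3] DMA t3→B (6c) ∥ CU A:t2 (4c) ⇒ 6c, clock 25
[4] DMA t4→A (9c) ∥ CU B:t3 (2c) ⇒ 9c, clock 34
[5] DMA t5→B (3c) ∥ CU A:t4 (6c) ⇒ 6c, clock 40
[6] DMA t6→A (2c) ∥ CU B:t5 (3c) ⇒ 3c, clock 43
[7] DMA t7→B (4c) ∥ CU A:t6 (2c) ⇒ 4c, clock 47
[8] DMA idle ∥ CU B:t7 (5c) ⇒ 5c, clock 52

end_cycle[2] = 19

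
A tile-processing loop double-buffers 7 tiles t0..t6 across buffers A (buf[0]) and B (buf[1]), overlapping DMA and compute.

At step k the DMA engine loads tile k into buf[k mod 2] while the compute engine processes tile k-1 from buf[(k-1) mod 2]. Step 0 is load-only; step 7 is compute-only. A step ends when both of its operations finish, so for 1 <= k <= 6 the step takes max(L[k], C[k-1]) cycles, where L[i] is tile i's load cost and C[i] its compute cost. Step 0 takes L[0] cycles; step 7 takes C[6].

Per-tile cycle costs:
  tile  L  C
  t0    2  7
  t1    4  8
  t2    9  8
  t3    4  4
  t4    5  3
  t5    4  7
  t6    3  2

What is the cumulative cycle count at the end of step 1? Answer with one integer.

end_cycle[1] = 9

  0. 2=2c; end=2; A:t0 B:-
  1. max(4,7)=7c; end=9; A:t0 B:t1
  2. max(9,8)=9c; end=18; A:t2 B:t1
  3. max(4,8)=8c; end=26; A:t2 B:t3
  4. max(5,4)=5c; end=31; A:t4 B:t3
  5. max(4,3)=4c; end=35; A:t4 B:t5
  6. max(3,7)=7c; end=42; A:t6 B:t5
  7. 2=2c; end=44; A:t6 B:t5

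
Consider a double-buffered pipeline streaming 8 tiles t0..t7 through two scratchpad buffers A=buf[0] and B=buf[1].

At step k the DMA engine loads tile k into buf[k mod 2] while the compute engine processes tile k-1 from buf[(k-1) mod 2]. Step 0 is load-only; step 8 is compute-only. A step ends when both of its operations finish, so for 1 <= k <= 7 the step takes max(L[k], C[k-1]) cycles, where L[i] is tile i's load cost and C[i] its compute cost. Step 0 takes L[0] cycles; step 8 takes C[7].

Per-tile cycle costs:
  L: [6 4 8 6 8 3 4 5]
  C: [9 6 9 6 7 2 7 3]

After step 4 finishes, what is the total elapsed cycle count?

end_cycle[4] = 40

  0. 6=6c; end=6; A:t0 B:-
  1. max(4,9)=9c; end=15; A:t0 B:t1
  2. max(8,6)=8c; end=23; A:t2 B:t1
  3. max(6,9)=9c; end=32; A:t2 B:t3
  4. max(8,6)=8c; end=40; A:t4 B:t3
  5. max(3,7)=7c; end=47; A:t4 B:t5
  6. max(4,2)=4c; end=51; A:t6 B:t5
  7. max(5,7)=7c; end=58; A:t6 B:t7
  8. 3=3c; end=61; A:t6 B:t7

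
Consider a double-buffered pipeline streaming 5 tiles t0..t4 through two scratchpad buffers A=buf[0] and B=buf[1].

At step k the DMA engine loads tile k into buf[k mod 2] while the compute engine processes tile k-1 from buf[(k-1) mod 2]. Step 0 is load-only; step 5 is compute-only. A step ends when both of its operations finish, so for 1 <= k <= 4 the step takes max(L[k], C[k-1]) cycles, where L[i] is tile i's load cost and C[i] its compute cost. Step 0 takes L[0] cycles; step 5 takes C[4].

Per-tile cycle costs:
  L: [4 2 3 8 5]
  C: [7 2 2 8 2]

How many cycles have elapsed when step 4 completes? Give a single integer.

end_cycle[4] = 30

[0] DMA t0→A (4c) ∥ CU idle ⇒ 4c, clock 4
[1] DMA t1→B (2c) ∥ CU A:t0 (7c) ⇒ 7c, clock 11
[2] DMA t2→A (3c) ∥ CU B:t1 (2c) ⇒ 3c, clock 14
[3] DMA t3→B (8c) ∥ CU A:t2 (2c) ⇒ 8c, clock 22
[4] DMA t4→A (5c) ∥ CU B:t3 (8c) ⇒ 8c, clock 30
[5] DMA idle ∥ CU A:t4 (2c) ⇒ 2c, clock 32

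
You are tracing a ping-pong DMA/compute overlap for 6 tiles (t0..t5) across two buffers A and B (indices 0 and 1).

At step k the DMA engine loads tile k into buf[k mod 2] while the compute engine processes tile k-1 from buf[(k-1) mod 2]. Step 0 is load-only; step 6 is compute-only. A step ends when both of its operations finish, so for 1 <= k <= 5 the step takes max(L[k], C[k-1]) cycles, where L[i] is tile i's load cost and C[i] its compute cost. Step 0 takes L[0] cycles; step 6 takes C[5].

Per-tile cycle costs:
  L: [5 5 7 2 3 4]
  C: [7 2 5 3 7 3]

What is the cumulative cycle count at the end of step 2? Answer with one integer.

end_cycle[2] = 19

[0] DMA t0→A (5c) ∥ CU idle ⇒ 5c, clock 5
[1] DMA t1→B (5c) ∥ CU A:t0 (7c) ⇒ 7c, clock 12
[2] DMA t2→A (7c) ∥ CU B:t1 (2c) ⇒ 7c, clock 19
[3] DMA t3→B (2c) ∥ CU A:t2 (5c) ⇒ 5c, clock 24
[4] DMA t4→A (3c) ∥ CU B:t3 (3c) ⇒ 3c, clock 27
[5] DMA t5→B (4c) ∥ CU A:t4 (7c) ⇒ 7c, clock 34
[6] DMA idle ∥ CU B:t5 (3c) ⇒ 3c, clock 37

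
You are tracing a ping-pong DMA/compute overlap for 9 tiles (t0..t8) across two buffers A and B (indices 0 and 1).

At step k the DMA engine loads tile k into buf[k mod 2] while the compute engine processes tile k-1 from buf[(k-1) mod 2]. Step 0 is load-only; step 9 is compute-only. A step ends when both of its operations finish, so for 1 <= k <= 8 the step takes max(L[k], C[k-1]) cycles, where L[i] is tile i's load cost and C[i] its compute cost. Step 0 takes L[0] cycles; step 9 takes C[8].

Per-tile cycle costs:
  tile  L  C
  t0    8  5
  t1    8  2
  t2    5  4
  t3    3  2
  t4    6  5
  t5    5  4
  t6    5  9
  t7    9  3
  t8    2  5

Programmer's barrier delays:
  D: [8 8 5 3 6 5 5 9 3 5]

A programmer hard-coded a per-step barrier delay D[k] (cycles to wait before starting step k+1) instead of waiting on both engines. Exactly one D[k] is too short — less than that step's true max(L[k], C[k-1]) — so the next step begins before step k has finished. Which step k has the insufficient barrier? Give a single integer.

step 0: need L[0]=8 = 8; D[0]=8 ok
step 1: need max(L[1]=8,C[0]=5) = 8; D[1]=8 ok
step 2: need max(L[2]=5,C[1]=2) = 5; D[2]=5 ok
step 3: need max(L[3]=3,C[2]=4) = 4; D[3]=3 SHORT
step 4: need max(L[4]=6,C[3]=2) = 6; D[4]=6 ok
step 5: need max(L[5]=5,C[4]=5) = 5; D[5]=5 ok
step 6: need max(L[6]=5,C[5]=4) = 5; D[6]=5 ok
step 7: need max(L[7]=9,C[6]=9) = 9; D[7]=9 ok
step 8: need max(L[8]=2,C[7]=3) = 3; D[8]=3 ok
step 9: need C[8]=5 = 5; D[9]=5 ok

hazard at step 3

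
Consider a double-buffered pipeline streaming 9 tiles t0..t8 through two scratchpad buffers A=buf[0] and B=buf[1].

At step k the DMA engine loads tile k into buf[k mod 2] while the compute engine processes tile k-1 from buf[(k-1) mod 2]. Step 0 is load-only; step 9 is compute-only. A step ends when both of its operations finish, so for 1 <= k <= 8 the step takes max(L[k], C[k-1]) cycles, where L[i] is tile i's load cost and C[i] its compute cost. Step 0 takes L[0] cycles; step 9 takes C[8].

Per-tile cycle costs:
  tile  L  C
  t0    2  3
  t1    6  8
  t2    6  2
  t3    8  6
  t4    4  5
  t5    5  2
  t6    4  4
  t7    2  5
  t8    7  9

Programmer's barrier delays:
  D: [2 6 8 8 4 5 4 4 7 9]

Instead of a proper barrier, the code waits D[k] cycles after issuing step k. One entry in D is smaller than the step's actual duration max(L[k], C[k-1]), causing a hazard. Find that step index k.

hazard at step 4

step 0: need L[0]=2 = 2; D[0]=2 ok
step 1: need max(L[1]=6,C[0]=3) = 6; D[1]=6 ok
step 2: need max(L[2]=6,C[1]=8) = 8; D[2]=8 ok
step 3: need max(L[3]=8,C[2]=2) = 8; D[3]=8 ok
step 4: need max(L[4]=4,C[3]=6) = 6; D[4]=4 SHORT
step 5: need max(L[5]=5,C[4]=5) = 5; D[5]=5 ok
step 6: need max(L[6]=4,C[5]=2) = 4; D[6]=4 ok
step 7: need max(L[7]=2,C[6]=4) = 4; D[7]=4 ok
step 8: need max(L[8]=7,C[7]=5) = 7; D[8]=7 ok
step 9: need C[8]=9 = 9; D[9]=9 ok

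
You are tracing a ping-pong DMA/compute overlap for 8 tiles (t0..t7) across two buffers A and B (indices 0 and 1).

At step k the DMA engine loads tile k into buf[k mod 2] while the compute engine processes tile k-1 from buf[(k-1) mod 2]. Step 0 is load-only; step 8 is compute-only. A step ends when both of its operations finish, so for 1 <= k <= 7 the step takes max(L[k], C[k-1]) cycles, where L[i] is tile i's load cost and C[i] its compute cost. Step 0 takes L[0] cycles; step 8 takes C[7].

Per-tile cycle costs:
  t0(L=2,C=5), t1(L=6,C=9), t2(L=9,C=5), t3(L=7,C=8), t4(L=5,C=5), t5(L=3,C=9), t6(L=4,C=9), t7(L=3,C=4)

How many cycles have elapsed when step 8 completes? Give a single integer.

k=0 load=t0/2c comp=- wait=2 total=2
k=1 load=t1/6c comp=t0/5c wait=6 total=8
k=2 load=t2/9c comp=t1/9c wait=9 total=17
k=3 load=t3/7c comp=t2/5c wait=7 total=24
k=4 load=t4/5c comp=t3/8c wait=8 total=32
k=5 load=t5/3c comp=t4/5c wait=5 total=37
k=6 load=t6/4c comp=t5/9c wait=9 total=46
k=7 load=t7/3c comp=t6/9c wait=9 total=55
k=8 load=- comp=t7/4c wait=4 total=59

end_cycle[8] = 59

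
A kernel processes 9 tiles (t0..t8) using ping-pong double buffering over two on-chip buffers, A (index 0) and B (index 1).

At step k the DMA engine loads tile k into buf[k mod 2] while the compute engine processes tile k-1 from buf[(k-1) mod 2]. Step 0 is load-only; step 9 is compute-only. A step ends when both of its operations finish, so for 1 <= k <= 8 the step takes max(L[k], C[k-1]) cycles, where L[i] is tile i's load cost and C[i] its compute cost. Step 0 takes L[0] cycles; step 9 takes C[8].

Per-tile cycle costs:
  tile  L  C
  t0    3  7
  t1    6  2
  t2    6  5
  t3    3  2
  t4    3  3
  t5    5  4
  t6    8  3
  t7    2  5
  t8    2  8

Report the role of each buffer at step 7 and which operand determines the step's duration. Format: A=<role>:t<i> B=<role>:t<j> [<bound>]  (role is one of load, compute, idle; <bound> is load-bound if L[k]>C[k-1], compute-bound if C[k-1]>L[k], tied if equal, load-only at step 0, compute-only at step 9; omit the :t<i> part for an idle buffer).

step 7: A=compute:t6 B=load:t7 [compute-bound]

  0. 3=3c; end=3; A:t0 B:-
  1. max(6,7)=7c; end=10; A:t0 B:t1
  2. max(6,2)=6c; end=16; A:t2 B:t1
  3. max(3,5)=5c; end=21; A:t2 B:t3
  4. max(3,2)=3c; end=24; A:t4 B:t3
  5. max(5,3)=5c; end=29; A:t4 B:t5
  6. max(8,4)=8c; end=37; A:t6 B:t5
  7. max(2,3)=3c; end=40; A:t6 B:t7
  8. max(2,5)=5c; end=45; A:t8 B:t7
  9. 8=8c; end=53; A:t8 B:t7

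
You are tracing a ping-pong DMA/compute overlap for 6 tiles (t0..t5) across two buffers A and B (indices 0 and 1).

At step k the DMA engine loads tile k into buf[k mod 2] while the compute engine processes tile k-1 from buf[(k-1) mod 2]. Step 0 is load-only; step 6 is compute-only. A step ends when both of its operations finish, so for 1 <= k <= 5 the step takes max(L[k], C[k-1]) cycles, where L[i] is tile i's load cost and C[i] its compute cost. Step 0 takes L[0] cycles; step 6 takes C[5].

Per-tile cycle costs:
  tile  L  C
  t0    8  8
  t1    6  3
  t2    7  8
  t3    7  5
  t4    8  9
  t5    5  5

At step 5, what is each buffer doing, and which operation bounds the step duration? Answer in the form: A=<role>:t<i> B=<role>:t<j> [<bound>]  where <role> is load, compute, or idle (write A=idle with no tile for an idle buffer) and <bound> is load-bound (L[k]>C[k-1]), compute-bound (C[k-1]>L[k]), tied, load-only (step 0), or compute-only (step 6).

[0] DMA t0→A (8c) ∥ CU idle ⇒ 8c, clock 8
[1] DMA t1→B (6c) ∥ CU A:t0 (8c) ⇒ 8c, clock 16
[2] DMA t2→A (7c) ∥ CU B:t1 (3c) ⇒ 7c, clock 23
[3] DMA t3→B (7c) ∥ CU A:t2 (8c) ⇒ 8c, clock 31
[4] DMA t4→A (8c) ∥ CU B:t3 (5c) ⇒ 8c, clock 39
[5] DMA t5→B (5c) ∥ CU A:t4 (9c) ⇒ 9c, clock 48
[6] DMA idle ∥ CU B:t5 (5c) ⇒ 5c, clock 53

step 5: A=compute:t4 B=load:t5 [compute-bound]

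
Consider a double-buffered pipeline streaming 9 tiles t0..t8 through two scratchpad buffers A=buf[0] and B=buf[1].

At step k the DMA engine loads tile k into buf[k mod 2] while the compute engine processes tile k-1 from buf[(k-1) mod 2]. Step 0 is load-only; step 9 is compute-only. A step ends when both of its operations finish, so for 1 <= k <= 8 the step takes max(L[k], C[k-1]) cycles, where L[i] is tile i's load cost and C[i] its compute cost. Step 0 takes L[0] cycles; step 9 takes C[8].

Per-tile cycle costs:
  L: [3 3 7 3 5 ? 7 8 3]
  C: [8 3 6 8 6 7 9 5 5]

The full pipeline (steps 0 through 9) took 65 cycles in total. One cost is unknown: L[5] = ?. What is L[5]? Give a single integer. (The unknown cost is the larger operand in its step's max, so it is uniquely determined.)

step 0 | dur = L[0]=3 = 3
step 1 | dur = max(L[1]=3, C[0]=8) = 8
step 2 | dur = max(L[2]=7, C[1]=3) = 7
step 3 | dur = max(L[3]=3, C[2]=6) = 6
step 4 | dur = max(L[4]=5, C[3]=8) = 8
step 5 | dur = max(L[5]=?, C[4]=6) = L[5]  (unknown; binding)
step 6 | dur = max(L[6]=7, C[5]=7) = 7
step 7 | dur = max(L[7]=8, C[6]=9) = 9
step 8 | dur = max(L[8]=3, C[7]=5) = 5
step 9 | dur = C[8]=5 = 5
sum of known step durations = 58
dur[5] = total - known = 65 - 58 = 7
L[5] is the binding max in step 5, so L[5] = dur[5] = 7

L[5] = 7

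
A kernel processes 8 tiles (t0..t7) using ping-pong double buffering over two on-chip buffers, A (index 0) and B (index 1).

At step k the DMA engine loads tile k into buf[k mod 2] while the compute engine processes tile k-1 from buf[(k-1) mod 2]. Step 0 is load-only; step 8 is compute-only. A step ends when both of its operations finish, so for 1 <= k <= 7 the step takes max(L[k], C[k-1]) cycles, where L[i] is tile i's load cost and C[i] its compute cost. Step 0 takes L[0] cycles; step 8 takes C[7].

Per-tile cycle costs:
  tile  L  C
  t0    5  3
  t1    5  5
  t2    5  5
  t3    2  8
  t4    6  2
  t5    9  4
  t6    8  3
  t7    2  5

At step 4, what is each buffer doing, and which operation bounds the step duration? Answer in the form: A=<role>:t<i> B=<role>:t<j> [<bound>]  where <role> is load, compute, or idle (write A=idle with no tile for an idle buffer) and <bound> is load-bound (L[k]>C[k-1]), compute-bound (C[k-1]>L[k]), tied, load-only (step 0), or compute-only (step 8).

step 4: A=load:t4 B=compute:t3 [compute-bound]

[0] DMA t0→A (5c) ∥ CU idle ⇒ 5c, clock 5
[1] DMA t1→B (5c) ∥ CU A:t0 (3c) ⇒ 5c, clock 10
[2] DMA t2→A (5c) ∥ CU B:t1 (5c) ⇒ 5c, clock 15
[3] DMA t3→B (2c) ∥ CU A:t2 (5c) ⇒ 5c, clock 20
[4] DMA t4→A (6c) ∥ CU B:t3 (8c) ⇒ 8c, clock 28
[5] DMA t5→B (9c) ∥ CU A:t4 (2c) ⇒ 9c, clock 37
[6] DMA t6→A (8c) ∥ CU B:t5 (4c) ⇒ 8c, clock 45
[7] DMA t7→B (2c) ∥ CU A:t6 (3c) ⇒ 3c, clock 48
[8] DMA idle ∥ CU B:t7 (5c) ⇒ 5c, clock 53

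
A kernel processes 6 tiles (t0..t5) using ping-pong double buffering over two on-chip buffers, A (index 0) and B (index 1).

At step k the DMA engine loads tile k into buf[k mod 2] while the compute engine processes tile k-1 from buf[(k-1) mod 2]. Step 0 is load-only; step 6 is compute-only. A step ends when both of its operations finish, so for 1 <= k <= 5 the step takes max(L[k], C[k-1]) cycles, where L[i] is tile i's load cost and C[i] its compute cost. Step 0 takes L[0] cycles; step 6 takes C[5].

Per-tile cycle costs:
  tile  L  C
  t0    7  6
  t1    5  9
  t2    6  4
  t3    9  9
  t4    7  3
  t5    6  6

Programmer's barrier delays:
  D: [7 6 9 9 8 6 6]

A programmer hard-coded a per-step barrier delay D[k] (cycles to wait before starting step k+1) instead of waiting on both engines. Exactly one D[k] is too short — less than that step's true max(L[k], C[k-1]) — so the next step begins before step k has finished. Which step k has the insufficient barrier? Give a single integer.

[0] required=L[0]=7=7 vs D=7 ok
[1] required=max(L[1]=5,C[0]=6)=6 vs D=6 ok
[2] required=max(L[2]=6,C[1]=9)=9 vs D=9 ok
[3] required=max(L[3]=9,C[2]=4)=9 vs D=9 ok
[4] required=max(L[4]=7,C[3]=9)=9 vs D=8 SHORT
[5] required=max(L[5]=6,C[4]=3)=6 vs D=6 ok
[6] required=C[5]=6=6 vs D=6 ok

hazard at step 4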